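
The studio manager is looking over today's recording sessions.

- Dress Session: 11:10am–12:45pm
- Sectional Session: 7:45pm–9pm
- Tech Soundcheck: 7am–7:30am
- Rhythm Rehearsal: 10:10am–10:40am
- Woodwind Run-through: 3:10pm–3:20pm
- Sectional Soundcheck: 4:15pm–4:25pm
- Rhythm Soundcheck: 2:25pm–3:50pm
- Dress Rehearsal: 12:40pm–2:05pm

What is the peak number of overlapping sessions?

Sweep the timeline, counting +1 at each start and −1 at each end (ends before starts at a tie):
7am start Tech Soundcheck → 1
7:30am end Tech Soundcheck → 0
10:10am start Rhythm Rehearsal → 1
10:40am end Rhythm Rehearsal → 0
11:10am start Dress Session → 1
12:40pm start Dress Rehearsal → 2
12:45pm end Dress Session → 1
2:05pm end Dress Rehearsal → 0
2:25pm start Rhythm Soundcheck → 1
3:10pm start Woodwind Run-through → 2
3:20pm end Woodwind Run-through → 1
3:50pm end Rhythm Soundcheck → 0
4:15pm start Sectional Soundcheck → 1
4:25pm end Sectional Soundcheck → 0
7:45pm start Sectional Session → 1
9pm end Sectional Session → 0
Peak is 2, at 12:40pm (Dress Rehearsal, Dress Session).

2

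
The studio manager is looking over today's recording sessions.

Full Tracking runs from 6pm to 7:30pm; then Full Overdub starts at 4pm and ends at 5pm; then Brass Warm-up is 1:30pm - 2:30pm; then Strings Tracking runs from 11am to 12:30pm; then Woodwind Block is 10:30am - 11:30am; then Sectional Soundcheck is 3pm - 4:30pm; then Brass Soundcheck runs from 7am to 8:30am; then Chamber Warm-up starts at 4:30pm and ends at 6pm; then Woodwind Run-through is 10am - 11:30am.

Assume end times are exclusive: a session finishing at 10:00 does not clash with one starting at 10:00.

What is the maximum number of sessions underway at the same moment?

3

Sweep the timeline, counting +1 at each start and −1 at each end (ends before starts at a tie):
7am start Brass Soundcheck → 1
8:30am end Brass Soundcheck → 0
10am start Woodwind Run-through → 1
10:30am start Woodwind Block → 2
11am start Strings Tracking → 3
11:30am end Woodwind Block → 2
11:30am end Woodwind Run-through → 1
12:30pm end Strings Tracking → 0
1:30pm start Brass Warm-up → 1
2:30pm end Brass Warm-up → 0
3pm start Sectional Soundcheck → 1
4pm start Full Overdub → 2
4:30pm end Sectional Soundcheck → 1
4:30pm start Chamber Warm-up → 2
5pm end Full Overdub → 1
6pm end Chamber Warm-up → 0
6pm start Full Tracking → 1
7:30pm end Full Tracking → 0
Peak is 3, at 11am (Strings Tracking, Woodwind Block, Woodwind Run-through).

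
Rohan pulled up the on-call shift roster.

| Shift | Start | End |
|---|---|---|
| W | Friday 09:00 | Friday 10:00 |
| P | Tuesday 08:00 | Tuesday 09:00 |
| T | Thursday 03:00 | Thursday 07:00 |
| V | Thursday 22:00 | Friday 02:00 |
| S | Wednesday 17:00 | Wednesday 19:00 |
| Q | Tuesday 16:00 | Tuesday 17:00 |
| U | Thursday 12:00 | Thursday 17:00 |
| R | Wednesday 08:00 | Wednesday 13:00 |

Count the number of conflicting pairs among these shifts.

Check each pair: they overlap iff neither finishes before the other starts.
Sorted by start: P, Q, R, S, T, U, V, W.
Q starts after P ends, so nothing later overlaps P either.
R starts after Q ends, so nothing later overlaps Q either.
S starts after R ends, so nothing later overlaps R either.
T starts after S ends, so nothing later overlaps S either.
U starts after T ends, so nothing later overlaps T either.
V starts after U ends, so nothing later overlaps U either.
W starts after V ends.
No pair overlaps.

0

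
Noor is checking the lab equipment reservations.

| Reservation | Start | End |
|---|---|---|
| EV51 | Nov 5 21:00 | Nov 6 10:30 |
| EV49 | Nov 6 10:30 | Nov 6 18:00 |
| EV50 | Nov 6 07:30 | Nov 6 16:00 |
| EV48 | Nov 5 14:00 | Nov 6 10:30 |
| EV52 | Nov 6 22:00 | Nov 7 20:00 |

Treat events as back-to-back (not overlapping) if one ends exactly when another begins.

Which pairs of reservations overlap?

Sorted by start: EV48, EV51, EV50, EV49, EV52.
EV51 starts before EV48 ends → EV48 and EV51 overlap.
EV50 starts before EV48 ends → EV48 and EV50 overlap.
EV49 starts exactly when EV48 ends (back-to-back, no overlap), so nothing later overlaps EV48 either.
EV50 starts before EV51 ends → EV51 and EV50 overlap.
EV49 starts exactly when EV51 ends (back-to-back, no overlap), so nothing later overlaps EV51 either.
EV49 starts before EV50 ends → EV50 and EV49 overlap.
EV52 starts after EV50 ends.
EV52 starts after EV49 ends.

EV48 & EV50, EV48 & EV51, EV49 & EV50, EV50 & EV51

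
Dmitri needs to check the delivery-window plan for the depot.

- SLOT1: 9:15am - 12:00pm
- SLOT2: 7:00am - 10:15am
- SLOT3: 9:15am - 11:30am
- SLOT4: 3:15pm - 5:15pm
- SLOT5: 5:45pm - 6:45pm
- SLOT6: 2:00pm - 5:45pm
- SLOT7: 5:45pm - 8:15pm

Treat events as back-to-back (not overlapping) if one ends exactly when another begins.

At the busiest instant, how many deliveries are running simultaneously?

Sweep the timeline, counting +1 at each start and −1 at each end (ends before starts at a tie):
7:00am start SLOT2 → 1
9:15am start SLOT1 → 2
9:15am start SLOT3 → 3
10:15am end SLOT2 → 2
11:30am end SLOT3 → 1
12:00pm end SLOT1 → 0
2:00pm start SLOT6 → 1
3:15pm start SLOT4 → 2
5:15pm end SLOT4 → 1
5:45pm end SLOT6 → 0
5:45pm start SLOT5 → 1
5:45pm start SLOT7 → 2
6:45pm end SLOT5 → 1
8:15pm end SLOT7 → 0
Peak is 3, at 9:15am (SLOT1, SLOT2, SLOT3).

3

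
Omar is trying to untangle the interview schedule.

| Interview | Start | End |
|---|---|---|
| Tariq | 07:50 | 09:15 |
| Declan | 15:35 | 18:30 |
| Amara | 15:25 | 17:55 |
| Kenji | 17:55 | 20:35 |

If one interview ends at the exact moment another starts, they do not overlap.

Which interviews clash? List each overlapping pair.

Amara & Declan, Declan & Kenji

Check each pair: they overlap iff neither finishes before the other starts.
Sorted by start: Tariq, Amara, Declan, Kenji.
Amara starts after Tariq ends — done with Tariq.
Declan starts before Amara ends → Amara and Declan overlap.
Kenji starts exactly when Amara ends (back-to-back, no overlap).
Kenji starts before Declan ends → Declan and Kenji overlap.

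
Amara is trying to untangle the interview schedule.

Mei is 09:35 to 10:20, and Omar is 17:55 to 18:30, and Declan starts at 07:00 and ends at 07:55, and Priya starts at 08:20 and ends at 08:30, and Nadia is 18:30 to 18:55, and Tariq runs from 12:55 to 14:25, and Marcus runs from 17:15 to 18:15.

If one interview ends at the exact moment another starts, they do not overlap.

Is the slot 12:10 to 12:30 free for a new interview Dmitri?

Declan: ends 07:55 at or before Dmitri starts 12:10 → clear.
Priya: ends 08:30 at or before Dmitri starts 12:10 → clear.
Mei: ends 10:20 at or before Dmitri starts 12:10 → clear.
Tariq: starts 12:55 at or after Dmitri ends 12:30 → clear.
Marcus: starts 17:15 at or after Dmitri ends 12:30 → clear.
Omar: starts 17:55 at or after Dmitri ends 12:30 → clear.
Nadia: starts 18:30 at or after Dmitri ends 12:30 → clear.

Yes — the slot is free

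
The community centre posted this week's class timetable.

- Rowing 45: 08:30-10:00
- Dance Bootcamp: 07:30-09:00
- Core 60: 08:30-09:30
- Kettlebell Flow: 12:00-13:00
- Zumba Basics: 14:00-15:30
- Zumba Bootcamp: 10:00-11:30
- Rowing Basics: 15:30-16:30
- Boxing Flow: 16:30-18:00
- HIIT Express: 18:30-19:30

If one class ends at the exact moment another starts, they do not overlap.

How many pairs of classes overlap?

3

Sorted by start: Dance Bootcamp, Rowing 45, Core 60, Zumba Bootcamp, Kettlebell Flow, Zumba Basics, Rowing Basics, Boxing Flow, HIIT Express.
Rowing 45 starts before Dance Bootcamp ends → Dance Bootcamp and Rowing 45 overlap.
Core 60 starts before Dance Bootcamp ends → Dance Bootcamp and Core 60 overlap.
Zumba Bootcamp starts after Dance Bootcamp ends; Dance Bootcamp is clear from here.
Core 60 starts before Rowing 45 ends → Rowing 45 and Core 60 overlap.
Zumba Bootcamp starts exactly when Rowing 45 ends (back-to-back, no overlap); Rowing 45 is clear from here.
Zumba Bootcamp starts after Core 60 ends; Core 60 is clear from here.
Kettlebell Flow starts after Zumba Bootcamp ends; Zumba Bootcamp is clear from here.
Zumba Basics starts after Kettlebell Flow ends; Kettlebell Flow is clear from here.
Rowing Basics starts exactly when Zumba Basics ends (back-to-back, no overlap); Zumba Basics is clear from here.
Boxing Flow starts exactly when Rowing Basics ends (back-to-back, no overlap); Rowing Basics is clear from here.
HIIT Express starts after Boxing Flow ends.
Overlapping pairs: Core 60 & Dance Bootcamp, Core 60 & Rowing 45, Dance Bootcamp & Rowing 45 — 3 in total.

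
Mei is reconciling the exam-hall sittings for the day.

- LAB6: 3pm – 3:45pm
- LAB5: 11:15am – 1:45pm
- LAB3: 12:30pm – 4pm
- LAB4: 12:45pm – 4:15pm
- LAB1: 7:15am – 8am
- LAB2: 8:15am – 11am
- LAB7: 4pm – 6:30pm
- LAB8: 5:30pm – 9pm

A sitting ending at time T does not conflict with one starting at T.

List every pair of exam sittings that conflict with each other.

Sorted by start: LAB1, LAB2, LAB5, LAB3, LAB4, LAB6, LAB7, LAB8.
LAB2 starts after LAB1 ends, so LAB1 has no further overlaps.
LAB5 starts after LAB2 ends, so LAB2 has no further overlaps.
LAB3 starts before LAB5 ends → LAB5 and LAB3 overlap.
LAB4 starts before LAB5 ends → LAB5 and LAB4 overlap.
LAB6 starts after LAB5 ends, so LAB5 has no further overlaps.
LAB4 starts before LAB3 ends → LAB3 and LAB4 overlap.
LAB6 starts before LAB3 ends → LAB3 and LAB6 overlap.
LAB7 starts exactly when LAB3 ends (back-to-back, no overlap), so LAB3 has no further overlaps.
LAB6 starts before LAB4 ends → LAB4 and LAB6 overlap.
LAB7 starts before LAB4 ends → LAB4 and LAB7 overlap.
LAB8 starts after LAB4 ends.
LAB7 starts after LAB6 ends, so LAB6 has no further overlaps.
LAB8 starts before LAB7 ends → LAB7 and LAB8 overlap.

LAB3 & LAB4, LAB3 & LAB5, LAB3 & LAB6, LAB4 & LAB5, LAB4 & LAB6, LAB4 & LAB7, LAB7 & LAB8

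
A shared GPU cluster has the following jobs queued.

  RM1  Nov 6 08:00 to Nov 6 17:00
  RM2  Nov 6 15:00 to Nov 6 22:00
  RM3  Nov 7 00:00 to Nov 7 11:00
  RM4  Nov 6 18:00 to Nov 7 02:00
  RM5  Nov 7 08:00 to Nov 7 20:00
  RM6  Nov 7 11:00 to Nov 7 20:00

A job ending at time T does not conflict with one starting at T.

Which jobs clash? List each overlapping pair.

RM1 & RM2, RM2 & RM4, RM3 & RM4, RM3 & RM5, RM5 & RM6

Sorted by start: RM1, RM2, RM4, RM3, RM5, RM6.
RM2 starts before RM1 ends → RM1 and RM2 overlap.
RM4 starts after RM1 ends, so nothing later overlaps RM1 either.
RM4 starts before RM2 ends → RM2 and RM4 overlap.
RM3 starts after RM2 ends, so nothing later overlaps RM2 either.
RM3 starts before RM4 ends → RM4 and RM3 overlap.
RM5 starts after RM4 ends, so nothing later overlaps RM4 either.
RM5 starts before RM3 ends → RM3 and RM5 overlap.
RM6 starts exactly when RM3 ends (back-to-back, no overlap).
RM6 starts before RM5 ends → RM5 and RM6 overlap.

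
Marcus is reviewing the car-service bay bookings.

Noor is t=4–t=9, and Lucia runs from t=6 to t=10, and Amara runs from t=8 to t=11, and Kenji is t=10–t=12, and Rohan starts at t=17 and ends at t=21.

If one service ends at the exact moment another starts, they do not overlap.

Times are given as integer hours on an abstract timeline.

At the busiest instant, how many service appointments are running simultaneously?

Walk through starts and ends in time order (an end at T is processed before a start at T):
t=4 start Noor → 1
t=6 start Lucia → 2
t=8 start Amara → 3
t=9 end Noor → 2
t=10 end Lucia → 1
t=10 start Kenji → 2
t=11 end Amara → 1
t=12 end Kenji → 0
t=17 start Rohan → 1
t=21 end Rohan → 0
Peak is 3, at t=8 (Amara, Lucia, Noor).

3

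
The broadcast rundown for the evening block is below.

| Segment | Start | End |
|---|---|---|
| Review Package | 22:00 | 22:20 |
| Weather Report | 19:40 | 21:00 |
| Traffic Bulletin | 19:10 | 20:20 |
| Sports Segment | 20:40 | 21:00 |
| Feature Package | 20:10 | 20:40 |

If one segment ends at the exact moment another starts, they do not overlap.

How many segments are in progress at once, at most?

Sweep the timeline, counting +1 at each start and −1 at each end (ends before starts at a tie):
19:10 start Traffic Bulletin → 1
19:40 start Weather Report → 2
20:10 start Feature Package → 3
20:20 end Traffic Bulletin → 2
20:40 end Feature Package → 1
20:40 start Sports Segment → 2
21:00 end Sports Segment → 1
21:00 end Weather Report → 0
22:00 start Review Package → 1
22:20 end Review Package → 0
Peak is 3, at 20:10 (Feature Package, Traffic Bulletin, Weather Report).

3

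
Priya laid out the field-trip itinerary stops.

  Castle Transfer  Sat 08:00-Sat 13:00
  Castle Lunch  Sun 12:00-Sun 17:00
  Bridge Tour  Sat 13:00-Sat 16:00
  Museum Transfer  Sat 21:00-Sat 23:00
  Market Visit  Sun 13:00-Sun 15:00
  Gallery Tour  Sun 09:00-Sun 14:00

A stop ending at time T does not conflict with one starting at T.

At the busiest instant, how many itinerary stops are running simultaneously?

3

Sweep the timeline, counting +1 at each start and −1 at each end (ends before starts at a tie):
Sat 08:00 start Castle Transfer → 1
Sat 13:00 end Castle Transfer → 0
Sat 13:00 start Bridge Tour → 1
Sat 16:00 end Bridge Tour → 0
Sat 21:00 start Museum Transfer → 1
Sat 23:00 end Museum Transfer → 0
Sun 09:00 start Gallery Tour → 1
Sun 12:00 start Castle Lunch → 2
Sun 13:00 start Market Visit → 3
Sun 14:00 end Gallery Tour → 2
Sun 15:00 end Market Visit → 1
Sun 17:00 end Castle Lunch → 0
Peak is 3, at Sun 13:00 (Castle Lunch, Gallery Tour, Market Visit).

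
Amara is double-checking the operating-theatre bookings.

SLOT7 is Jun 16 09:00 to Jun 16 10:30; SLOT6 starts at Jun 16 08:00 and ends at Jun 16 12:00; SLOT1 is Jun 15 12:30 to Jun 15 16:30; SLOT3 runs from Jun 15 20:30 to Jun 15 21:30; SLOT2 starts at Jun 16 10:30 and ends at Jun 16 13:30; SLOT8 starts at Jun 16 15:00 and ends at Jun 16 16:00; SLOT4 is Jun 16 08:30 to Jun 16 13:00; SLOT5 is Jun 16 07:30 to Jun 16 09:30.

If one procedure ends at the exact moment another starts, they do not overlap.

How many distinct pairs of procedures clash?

8

Check each pair: they overlap iff neither finishes before the other starts.
Sorted by start: SLOT1, SLOT3, SLOT5, SLOT6, SLOT4, SLOT7, SLOT2, SLOT8.
SLOT3 starts after SLOT1 ends, so nothing later overlaps SLOT1 either.
SLOT5 starts after SLOT3 ends, so nothing later overlaps SLOT3 either.
SLOT6 starts before SLOT5 ends → SLOT5 and SLOT6 overlap.
SLOT4 starts before SLOT5 ends → SLOT5 and SLOT4 overlap.
SLOT7 starts before SLOT5 ends → SLOT5 and SLOT7 overlap.
SLOT2 starts after SLOT5 ends, so nothing later overlaps SLOT5 either.
SLOT4 starts before SLOT6 ends → SLOT6 and SLOT4 overlap.
SLOT7 starts before SLOT6 ends → SLOT6 and SLOT7 overlap.
SLOT2 starts before SLOT6 ends → SLOT6 and SLOT2 overlap.
SLOT8 starts after SLOT6 ends.
SLOT7 starts before SLOT4 ends → SLOT4 and SLOT7 overlap.
SLOT2 starts before SLOT4 ends → SLOT4 and SLOT2 overlap.
SLOT8 starts after SLOT4 ends.
SLOT2 starts exactly when SLOT7 ends (back-to-back, no overlap), so nothing later overlaps SLOT7 either.
SLOT8 starts after SLOT2 ends.
Overlapping pairs: SLOT2 & SLOT4, SLOT2 & SLOT6, SLOT4 & SLOT5, SLOT4 & SLOT6, SLOT4 & SLOT7, SLOT5 & SLOT6, SLOT5 & SLOT7, SLOT6 & SLOT7 — 8 in total.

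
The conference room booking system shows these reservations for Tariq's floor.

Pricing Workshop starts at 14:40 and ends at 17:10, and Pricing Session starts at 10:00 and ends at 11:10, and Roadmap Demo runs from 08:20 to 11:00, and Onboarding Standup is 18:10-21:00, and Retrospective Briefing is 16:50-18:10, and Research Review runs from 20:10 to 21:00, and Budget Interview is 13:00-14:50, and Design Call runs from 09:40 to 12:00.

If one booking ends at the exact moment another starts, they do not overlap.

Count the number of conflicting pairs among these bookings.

Sorted by start: Roadmap Demo, Design Call, Pricing Session, Budget Interview, Pricing Workshop, Retrospective Briefing, Onboarding Standup, Research Review.
Design Call starts before Roadmap Demo ends → Roadmap Demo and Design Call overlap.
Pricing Session starts before Roadmap Demo ends → Roadmap Demo and Pricing Session overlap.
Budget Interview starts after Roadmap Demo ends, so Roadmap Demo has no further overlaps.
Pricing Session starts before Design Call ends → Design Call and Pricing Session overlap.
Budget Interview starts after Design Call ends, so Design Call has no further overlaps.
Budget Interview starts after Pricing Session ends, so Pricing Session has no further overlaps.
Pricing Workshop starts before Budget Interview ends → Budget Interview and Pricing Workshop overlap.
Retrospective Briefing starts after Budget Interview ends, so Budget Interview has no further overlaps.
Retrospective Briefing starts before Pricing Workshop ends → Pricing Workshop and Retrospective Briefing overlap.
Onboarding Standup starts after Pricing Workshop ends, so Pricing Workshop has no further overlaps.
Onboarding Standup starts exactly when Retrospective Briefing ends (back-to-back, no overlap), so Retrospective Briefing has no further overlaps.
Research Review starts before Onboarding Standup ends → Onboarding Standup and Research Review overlap.
Overlapping pairs: Budget Interview & Pricing Workshop, Design Call & Pricing Session, Design Call & Roadmap Demo, Onboarding Standup & Research Review, Pricing Session & Roadmap Demo, Pricing Workshop & Retrospective Briefing — 6 in total.

6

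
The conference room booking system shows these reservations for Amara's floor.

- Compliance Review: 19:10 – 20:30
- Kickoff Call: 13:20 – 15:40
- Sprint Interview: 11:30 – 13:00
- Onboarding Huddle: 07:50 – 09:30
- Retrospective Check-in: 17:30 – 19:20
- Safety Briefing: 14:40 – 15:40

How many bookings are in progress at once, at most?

Sort all start/end points and keep a running count:
07:50 start Onboarding Huddle → 1
09:30 end Onboarding Huddle → 0
11:30 start Sprint Interview → 1
13:00 end Sprint Interview → 0
13:20 start Kickoff Call → 1
14:40 start Safety Briefing → 2
15:40 end Kickoff Call → 1
15:40 end Safety Briefing → 0
17:30 start Retrospective Check-in → 1
19:10 start Compliance Review → 2
19:20 end Retrospective Check-in → 1
20:30 end Compliance Review → 0
Peak is 2, at 14:40 (Kickoff Call, Safety Briefing).

2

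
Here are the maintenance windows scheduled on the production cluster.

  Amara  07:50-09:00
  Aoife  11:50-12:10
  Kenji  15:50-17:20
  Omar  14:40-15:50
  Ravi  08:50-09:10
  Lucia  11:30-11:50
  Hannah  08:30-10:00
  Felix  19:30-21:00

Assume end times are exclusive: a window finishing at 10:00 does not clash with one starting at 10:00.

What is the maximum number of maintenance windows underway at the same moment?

3

Walk through starts and ends in time order (an end at T is processed before a start at T):
07:50 start Amara → 1
08:30 start Hannah → 2
08:50 start Ravi → 3
09:00 end Amara → 2
09:10 end Ravi → 1
10:00 end Hannah → 0
11:30 start Lucia → 1
11:50 end Lucia → 0
11:50 start Aoife → 1
12:10 end Aoife → 0
14:40 start Omar → 1
15:50 end Omar → 0
15:50 start Kenji → 1
17:20 end Kenji → 0
19:30 start Felix → 1
21:00 end Felix → 0
Peak is 3, at 08:50 (Amara, Hannah, Ravi).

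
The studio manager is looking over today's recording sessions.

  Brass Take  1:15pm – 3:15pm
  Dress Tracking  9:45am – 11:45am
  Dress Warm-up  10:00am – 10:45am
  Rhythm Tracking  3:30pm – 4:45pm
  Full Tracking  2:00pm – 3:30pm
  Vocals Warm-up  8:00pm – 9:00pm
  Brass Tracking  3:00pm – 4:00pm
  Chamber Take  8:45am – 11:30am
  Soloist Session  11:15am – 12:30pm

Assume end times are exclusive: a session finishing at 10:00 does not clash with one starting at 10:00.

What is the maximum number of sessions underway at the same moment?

Sweep the timeline, counting +1 at each start and −1 at each end (ends before starts at a tie):
8:45am start Chamber Take → 1
9:45am start Dress Tracking → 2
10:00am start Dress Warm-up → 3
10:45am end Dress Warm-up → 2
11:15am start Soloist Session → 3
11:30am end Chamber Take → 2
11:45am end Dress Tracking → 1
12:30pm end Soloist Session → 0
1:15pm start Brass Take → 1
2:00pm start Full Tracking → 2
3:00pm start Brass Tracking → 3
3:15pm end Brass Take → 2
3:30pm end Full Tracking → 1
3:30pm start Rhythm Tracking → 2
4:00pm end Brass Tracking → 1
4:45pm end Rhythm Tracking → 0
8:00pm start Vocals Warm-up → 1
9:00pm end Vocals Warm-up → 0
Peak is 3, at 10:00am (Chamber Take, Dress Tracking, Dress Warm-up).

3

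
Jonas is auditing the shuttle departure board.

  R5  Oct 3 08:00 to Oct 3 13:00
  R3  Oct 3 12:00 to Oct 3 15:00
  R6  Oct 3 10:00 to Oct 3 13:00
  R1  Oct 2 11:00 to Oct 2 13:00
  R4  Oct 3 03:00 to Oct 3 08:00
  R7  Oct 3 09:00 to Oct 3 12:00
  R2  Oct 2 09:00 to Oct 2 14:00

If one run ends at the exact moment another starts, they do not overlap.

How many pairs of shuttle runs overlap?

Sorted by start: R2, R1, R4, R5, R7, R6, R3.
R1 starts before R2 ends → R2 and R1 overlap.
R4 starts after R2 ends; R2 is clear from here.
R4 starts after R1 ends; R1 is clear from here.
R5 starts exactly when R4 ends (back-to-back, no overlap); R4 is clear from here.
R7 starts before R5 ends → R5 and R7 overlap.
R6 starts before R5 ends → R5 and R6 overlap.
R3 starts before R5 ends → R5 and R3 overlap.
R6 starts before R7 ends → R7 and R6 overlap.
R3 starts exactly when R7 ends (back-to-back, no overlap).
R3 starts before R6 ends → R6 and R3 overlap.
Overlapping pairs: R1 & R2, R3 & R5, R3 & R6, R5 & R6, R5 & R7, R6 & R7 — 6 in total.

6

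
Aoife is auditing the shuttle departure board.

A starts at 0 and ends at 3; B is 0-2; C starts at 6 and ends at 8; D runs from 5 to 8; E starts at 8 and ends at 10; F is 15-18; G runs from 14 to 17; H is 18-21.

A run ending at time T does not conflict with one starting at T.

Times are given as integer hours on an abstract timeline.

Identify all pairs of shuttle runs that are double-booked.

Sorted by start: A, B, D, C, E, G, F, H.
B starts before A ends → A and B overlap.
D starts after A ends; A is clear from here.
D starts after B ends; B is clear from here.
C starts before D ends → D and C overlap.
E starts exactly when D ends (back-to-back, no overlap); D is clear from here.
E starts exactly when C ends (back-to-back, no overlap); C is clear from here.
G starts after E ends; E is clear from here.
F starts before G ends → G and F overlap.
H starts after G ends.
H starts exactly when F ends (back-to-back, no overlap).

A & B, C & D, F & G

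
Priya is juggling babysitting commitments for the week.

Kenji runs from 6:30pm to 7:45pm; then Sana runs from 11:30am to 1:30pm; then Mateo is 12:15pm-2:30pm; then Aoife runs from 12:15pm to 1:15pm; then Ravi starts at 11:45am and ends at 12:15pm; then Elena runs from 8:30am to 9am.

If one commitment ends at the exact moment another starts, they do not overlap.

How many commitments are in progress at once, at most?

Sweep the timeline, counting +1 at each start and −1 at each end (ends before starts at a tie):
8:30am start Elena → 1
9am end Elena → 0
11:30am start Sana → 1
11:45am start Ravi → 2
12:15pm end Ravi → 1
12:15pm start Aoife → 2
12:15pm start Mateo → 3
1:15pm end Aoife → 2
1:30pm end Sana → 1
2:30pm end Mateo → 0
6:30pm start Kenji → 1
7:45pm end Kenji → 0
Peak is 3, at 12:15pm (Aoife, Mateo, Sana).

3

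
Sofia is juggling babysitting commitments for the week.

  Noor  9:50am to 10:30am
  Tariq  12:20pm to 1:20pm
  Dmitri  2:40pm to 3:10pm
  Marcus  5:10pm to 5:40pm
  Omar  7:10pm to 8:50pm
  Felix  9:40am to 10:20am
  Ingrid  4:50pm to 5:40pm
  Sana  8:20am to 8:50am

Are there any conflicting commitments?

Yes

Sorted by start: Sana, Felix, Noor, Tariq, Dmitri, Ingrid, Marcus, Omar.
Felix starts after Sana ends, so nothing later overlaps Sana either.
Noor starts before Felix ends → Felix and Noor overlap.
That's a conflict, so the schedule is not conflict-free.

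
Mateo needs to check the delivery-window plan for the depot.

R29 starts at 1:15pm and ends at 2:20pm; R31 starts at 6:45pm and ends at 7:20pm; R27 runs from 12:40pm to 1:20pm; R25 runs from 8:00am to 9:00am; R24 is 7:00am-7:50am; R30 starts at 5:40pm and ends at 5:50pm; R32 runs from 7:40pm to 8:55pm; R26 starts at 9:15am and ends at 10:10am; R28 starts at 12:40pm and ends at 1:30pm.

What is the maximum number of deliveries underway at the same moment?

Walk through starts and ends in time order (an end at T is processed before a start at T):
7:00am start R24 → 1
7:50am end R24 → 0
8:00am start R25 → 1
9:00am end R25 → 0
9:15am start R26 → 1
10:10am end R26 → 0
12:40pm start R27 → 1
12:40pm start R28 → 2
1:15pm start R29 → 3
1:20pm end R27 → 2
1:30pm end R28 → 1
2:20pm end R29 → 0
5:40pm start R30 → 1
5:50pm end R30 → 0
6:45pm start R31 → 1
7:20pm end R31 → 0
7:40pm start R32 → 1
8:55pm end R32 → 0
Peak is 3, at 1:15pm (R27, R28, R29).

3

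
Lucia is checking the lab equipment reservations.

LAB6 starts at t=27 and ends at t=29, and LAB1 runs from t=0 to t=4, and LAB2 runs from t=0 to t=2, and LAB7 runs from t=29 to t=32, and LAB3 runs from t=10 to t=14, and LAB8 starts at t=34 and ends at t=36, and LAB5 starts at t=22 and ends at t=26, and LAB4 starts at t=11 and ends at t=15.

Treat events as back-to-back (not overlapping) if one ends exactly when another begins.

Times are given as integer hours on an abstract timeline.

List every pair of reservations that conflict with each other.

LAB1 & LAB2, LAB3 & LAB4

Sorted by start: LAB1, LAB2, LAB3, LAB4, LAB5, LAB6, LAB7, LAB8.
LAB2 starts before LAB1 ends → LAB1 and LAB2 overlap.
LAB3 starts after LAB1 ends; LAB1 is clear from here.
LAB3 starts after LAB2 ends; LAB2 is clear from here.
LAB4 starts before LAB3 ends → LAB3 and LAB4 overlap.
LAB5 starts after LAB3 ends; LAB3 is clear from here.
LAB5 starts after LAB4 ends; LAB4 is clear from here.
LAB6 starts after LAB5 ends; LAB5 is clear from here.
LAB7 starts exactly when LAB6 ends (back-to-back, no overlap); LAB6 is clear from here.
LAB8 starts after LAB7 ends.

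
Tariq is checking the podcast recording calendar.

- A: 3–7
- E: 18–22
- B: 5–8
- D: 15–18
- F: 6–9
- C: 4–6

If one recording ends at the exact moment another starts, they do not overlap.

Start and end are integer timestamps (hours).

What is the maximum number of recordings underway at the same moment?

Sweep the timeline, counting +1 at each start and −1 at each end (ends before starts at a tie):
3 start A → 1
4 start C → 2
5 start B → 3
6 end C → 2
6 start F → 3
7 end A → 2
8 end B → 1
9 end F → 0
15 start D → 1
18 end D → 0
18 start E → 1
22 end E → 0
Peak is 3, at 5 (A, B, C).

3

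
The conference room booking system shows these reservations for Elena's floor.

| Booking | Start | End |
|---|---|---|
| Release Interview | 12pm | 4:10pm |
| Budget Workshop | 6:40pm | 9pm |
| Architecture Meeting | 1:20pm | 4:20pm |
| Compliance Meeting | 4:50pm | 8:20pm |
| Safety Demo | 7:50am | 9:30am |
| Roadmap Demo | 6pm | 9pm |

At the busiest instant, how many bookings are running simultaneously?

Walk through starts and ends in time order (an end at T is processed before a start at T):
7:50am start Safety Demo → 1
9:30am end Safety Demo → 0
12pm start Release Interview → 1
1:20pm start Architecture Meeting → 2
4:10pm end Release Interview → 1
4:20pm end Architecture Meeting → 0
4:50pm start Compliance Meeting → 1
6pm start Roadmap Demo → 2
6:40pm start Budget Workshop → 3
8:20pm end Compliance Meeting → 2
9pm end Budget Workshop → 1
9pm end Roadmap Demo → 0
Peak is 3, at 6:40pm (Budget Workshop, Compliance Meeting, Roadmap Demo).

3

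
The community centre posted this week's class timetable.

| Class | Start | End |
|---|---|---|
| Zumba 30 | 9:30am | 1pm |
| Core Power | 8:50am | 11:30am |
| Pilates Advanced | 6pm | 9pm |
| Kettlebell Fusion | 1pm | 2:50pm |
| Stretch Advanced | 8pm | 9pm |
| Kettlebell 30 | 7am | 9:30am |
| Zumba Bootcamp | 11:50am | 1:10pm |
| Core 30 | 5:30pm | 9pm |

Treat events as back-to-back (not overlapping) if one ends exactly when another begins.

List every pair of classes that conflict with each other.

Core 30 & Pilates Advanced, Core 30 & Stretch Advanced, Core Power & Kettlebell 30, Core Power & Zumba 30, Kettlebell Fusion & Zumba Bootcamp, Pilates Advanced & Stretch Advanced, Zumba 30 & Zumba Bootcamp

Sorted by start: Kettlebell 30, Core Power, Zumba 30, Zumba Bootcamp, Kettlebell Fusion, Core 30, Pilates Advanced, Stretch Advanced.
Core Power starts before Kettlebell 30 ends → Kettlebell 30 and Core Power overlap.
Zumba 30 starts exactly when Kettlebell 30 ends (back-to-back, no overlap), so nothing later overlaps Kettlebell 30 either.
Zumba 30 starts before Core Power ends → Core Power and Zumba 30 overlap.
Zumba Bootcamp starts after Core Power ends, so nothing later overlaps Core Power either.
Zumba Bootcamp starts before Zumba 30 ends → Zumba 30 and Zumba Bootcamp overlap.
Kettlebell Fusion starts exactly when Zumba 30 ends (back-to-back, no overlap), so nothing later overlaps Zumba 30 either.
Kettlebell Fusion starts before Zumba Bootcamp ends → Zumba Bootcamp and Kettlebell Fusion overlap.
Core 30 starts after Zumba Bootcamp ends, so nothing later overlaps Zumba Bootcamp either.
Core 30 starts after Kettlebell Fusion ends, so nothing later overlaps Kettlebell Fusion either.
Pilates Advanced starts before Core 30 ends → Core 30 and Pilates Advanced overlap.
Stretch Advanced starts before Core 30 ends → Core 30 and Stretch Advanced overlap.
Stretch Advanced starts before Pilates Advanced ends → Pilates Advanced and Stretch Advanced overlap.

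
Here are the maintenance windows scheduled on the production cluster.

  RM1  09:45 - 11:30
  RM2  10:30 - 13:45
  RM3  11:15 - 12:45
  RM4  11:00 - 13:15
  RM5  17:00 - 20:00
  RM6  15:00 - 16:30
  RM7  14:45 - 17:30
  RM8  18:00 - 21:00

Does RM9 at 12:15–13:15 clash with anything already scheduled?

RM1: ends 11:30 at or before RM9 starts 12:15 → clear.
RM2: starts 10:30 before RM9 ends 13:15, and ends 13:45 after RM9 starts 12:15 → overlap.
RM4: starts 11:00 before RM9 ends 13:15, and ends 13:15 after RM9 starts 12:15 → overlap.
RM3: starts 11:15 before RM9 ends 13:15, and ends 12:45 after RM9 starts 12:15 → overlap.
RM7: starts 14:45 at or after RM9 ends 13:15 → clear.
RM6: starts 15:00 at or after RM9 ends 13:15 → clear.
RM5: starts 17:00 at or after RM9 ends 13:15 → clear.
RM8: starts 18:00 at or after RM9 ends 13:15 → clear.
RM9 overlaps RM2, RM3, RM4.

Yes — it overlaps RM2, RM3, RM4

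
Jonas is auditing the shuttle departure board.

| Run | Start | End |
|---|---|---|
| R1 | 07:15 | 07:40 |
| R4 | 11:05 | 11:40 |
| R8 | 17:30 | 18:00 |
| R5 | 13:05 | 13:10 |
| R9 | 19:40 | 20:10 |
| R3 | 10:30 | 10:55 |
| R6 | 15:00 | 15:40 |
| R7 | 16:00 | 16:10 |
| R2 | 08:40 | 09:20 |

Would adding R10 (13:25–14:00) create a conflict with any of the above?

R1: ends 07:40 at or before R10 starts 13:25 → clear.
R2: ends 09:20 at or before R10 starts 13:25 → clear.
R3: ends 10:55 at or before R10 starts 13:25 → clear.
R4: ends 11:40 at or before R10 starts 13:25 → clear.
R5: ends 13:10 at or before R10 starts 13:25 → clear.
R6: starts 15:00 at or after R10 ends 14:00 → clear.
R7: starts 16:00 at or after R10 ends 14:00 → clear.
R8: starts 17:30 at or after R10 ends 14:00 → clear.
R9: starts 19:40 at or after R10 ends 14:00 → clear.

No — it doesn't clash with anything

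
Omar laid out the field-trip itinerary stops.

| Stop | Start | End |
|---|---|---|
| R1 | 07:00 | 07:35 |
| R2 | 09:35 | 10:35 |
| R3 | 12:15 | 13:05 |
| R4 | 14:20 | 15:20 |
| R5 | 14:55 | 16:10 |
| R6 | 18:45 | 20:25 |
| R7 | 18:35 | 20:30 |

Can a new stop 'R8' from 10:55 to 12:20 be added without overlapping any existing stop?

No — it overlaps R3

R1: ends 07:35 at or before R8 starts 10:55 → clear.
R2: ends 10:35 at or before R8 starts 10:55 → clear.
R3: starts 12:15 before R8 ends 12:20, and ends 13:05 after R8 starts 10:55 → overlap.
R4: starts 14:20 at or after R8 ends 12:20 → clear.
R5: starts 14:55 at or after R8 ends 12:20 → clear.
R7: starts 18:35 at or after R8 ends 12:20 → clear.
R6: starts 18:45 at or after R8 ends 12:20 → clear.
R8 overlaps R3.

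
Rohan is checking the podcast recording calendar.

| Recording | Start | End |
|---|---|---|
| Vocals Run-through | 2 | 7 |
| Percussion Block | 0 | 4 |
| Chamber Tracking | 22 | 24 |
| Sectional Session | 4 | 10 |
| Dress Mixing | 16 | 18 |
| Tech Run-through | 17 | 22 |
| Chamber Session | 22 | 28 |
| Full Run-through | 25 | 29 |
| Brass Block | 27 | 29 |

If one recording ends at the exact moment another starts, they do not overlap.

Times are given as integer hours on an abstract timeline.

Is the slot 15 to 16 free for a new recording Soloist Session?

Yes — the slot is free

Percussion Block: ends 4 at or before Soloist Session starts 15 → clear.
Vocals Run-through: ends 7 at or before Soloist Session starts 15 → clear.
Sectional Session: ends 10 at or before Soloist Session starts 15 → clear.
Dress Mixing: starts 16 at or after Soloist Session ends 16 → clear.
Tech Run-through: starts 17 at or after Soloist Session ends 16 → clear.
Chamber Tracking: starts 22 at or after Soloist Session ends 16 → clear.
Chamber Session: starts 22 at or after Soloist Session ends 16 → clear.
Full Run-through: starts 25 at or after Soloist Session ends 16 → clear.
Brass Block: starts 27 at or after Soloist Session ends 16 → clear.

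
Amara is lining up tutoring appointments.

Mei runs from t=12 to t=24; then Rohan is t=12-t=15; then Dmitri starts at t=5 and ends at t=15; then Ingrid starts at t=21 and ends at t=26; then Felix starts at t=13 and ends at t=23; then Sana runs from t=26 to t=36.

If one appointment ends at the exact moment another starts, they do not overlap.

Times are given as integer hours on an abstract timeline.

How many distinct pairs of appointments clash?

Two intervals overlap when each starts before the other ends.
Sorted by start: Dmitri, Mei, Rohan, Felix, Ingrid, Sana.
Mei starts before Dmitri ends → Dmitri and Mei overlap.
Rohan starts before Dmitri ends → Dmitri and Rohan overlap.
Felix starts before Dmitri ends → Dmitri and Felix overlap.
Ingrid starts after Dmitri ends, so Dmitri has no further overlaps.
Rohan starts before Mei ends → Mei and Rohan overlap.
Felix starts before Mei ends → Mei and Felix overlap.
Ingrid starts before Mei ends → Mei and Ingrid overlap.
Sana starts after Mei ends.
Felix starts before Rohan ends → Rohan and Felix overlap.
Ingrid starts after Rohan ends, so Rohan has no further overlaps.
Ingrid starts before Felix ends → Felix and Ingrid overlap.
Sana starts after Felix ends.
Sana starts exactly when Ingrid ends (back-to-back, no overlap).
Overlapping pairs: Dmitri & Felix, Dmitri & Mei, Dmitri & Rohan, Felix & Ingrid, Felix & Mei, Felix & Rohan, Ingrid & Mei, Mei & Rohan — 8 in total.

8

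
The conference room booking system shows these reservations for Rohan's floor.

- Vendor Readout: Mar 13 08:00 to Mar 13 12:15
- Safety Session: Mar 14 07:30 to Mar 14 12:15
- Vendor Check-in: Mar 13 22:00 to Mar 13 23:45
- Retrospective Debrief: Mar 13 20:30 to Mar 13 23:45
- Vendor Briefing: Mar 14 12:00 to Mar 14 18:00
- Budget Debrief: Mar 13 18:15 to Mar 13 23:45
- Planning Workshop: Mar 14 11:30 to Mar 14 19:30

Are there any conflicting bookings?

Yes

Sorted by start: Vendor Readout, Budget Debrief, Retrospective Debrief, Vendor Check-in, Safety Session, Planning Workshop, Vendor Briefing.
Budget Debrief starts after Vendor Readout ends; Vendor Readout is clear from here.
Retrospective Debrief starts before Budget Debrief ends → Budget Debrief and Retrospective Debrief overlap.
That's a conflict, so the schedule is not conflict-free.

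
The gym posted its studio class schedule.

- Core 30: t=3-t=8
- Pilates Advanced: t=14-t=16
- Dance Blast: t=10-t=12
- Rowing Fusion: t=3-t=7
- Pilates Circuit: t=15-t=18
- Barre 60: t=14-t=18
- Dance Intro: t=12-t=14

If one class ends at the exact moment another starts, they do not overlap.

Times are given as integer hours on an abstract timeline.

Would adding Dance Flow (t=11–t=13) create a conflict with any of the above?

Yes — it overlaps Dance Blast, Dance Intro

Core 30: ends t=8 at or before Dance Flow starts t=11 → clear.
Rowing Fusion: ends t=7 at or before Dance Flow starts t=11 → clear.
Dance Blast: starts t=10 before Dance Flow ends t=13, and ends t=12 after Dance Flow starts t=11 → overlap.
Dance Intro: starts t=12 before Dance Flow ends t=13, and ends t=14 after Dance Flow starts t=11 → overlap.
Pilates Advanced: starts t=14 at or after Dance Flow ends t=13 → clear.
Barre 60: starts t=14 at or after Dance Flow ends t=13 → clear.
Pilates Circuit: starts t=15 at or after Dance Flow ends t=13 → clear.
Dance Flow overlaps Dance Blast, Dance Intro.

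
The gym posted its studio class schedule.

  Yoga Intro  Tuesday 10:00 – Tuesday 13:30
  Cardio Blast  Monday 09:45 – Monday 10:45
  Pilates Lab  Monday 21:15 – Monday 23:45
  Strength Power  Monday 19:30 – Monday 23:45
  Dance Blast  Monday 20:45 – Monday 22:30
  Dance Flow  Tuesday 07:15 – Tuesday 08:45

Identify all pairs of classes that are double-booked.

Dance Blast & Pilates Lab, Dance Blast & Strength Power, Pilates Lab & Strength Power

Sorted by start: Cardio Blast, Strength Power, Dance Blast, Pilates Lab, Dance Flow, Yoga Intro.
Strength Power starts after Cardio Blast ends, so Cardio Blast has no further overlaps.
Dance Blast starts before Strength Power ends → Strength Power and Dance Blast overlap.
Pilates Lab starts before Strength Power ends → Strength Power and Pilates Lab overlap.
Dance Flow starts after Strength Power ends, so Strength Power has no further overlaps.
Pilates Lab starts before Dance Blast ends → Dance Blast and Pilates Lab overlap.
Dance Flow starts after Dance Blast ends, so Dance Blast has no further overlaps.
Dance Flow starts after Pilates Lab ends, so Pilates Lab has no further overlaps.
Yoga Intro starts after Dance Flow ends.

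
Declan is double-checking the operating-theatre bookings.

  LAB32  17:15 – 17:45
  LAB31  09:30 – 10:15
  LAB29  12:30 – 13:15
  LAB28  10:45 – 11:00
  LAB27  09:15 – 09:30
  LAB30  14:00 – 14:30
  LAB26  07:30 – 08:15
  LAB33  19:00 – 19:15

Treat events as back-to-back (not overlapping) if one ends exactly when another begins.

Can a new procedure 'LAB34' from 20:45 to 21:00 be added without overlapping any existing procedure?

LAB26: ends 08:15 at or before LAB34 starts 20:45 → clear.
LAB27: ends 09:30 at or before LAB34 starts 20:45 → clear.
LAB31: ends 10:15 at or before LAB34 starts 20:45 → clear.
LAB28: ends 11:00 at or before LAB34 starts 20:45 → clear.
LAB29: ends 13:15 at or before LAB34 starts 20:45 → clear.
LAB30: ends 14:30 at or before LAB34 starts 20:45 → clear.
LAB32: ends 17:45 at or before LAB34 starts 20:45 → clear.
LAB33: ends 19:15 at or before LAB34 starts 20:45 → clear.

Yes — the slot is free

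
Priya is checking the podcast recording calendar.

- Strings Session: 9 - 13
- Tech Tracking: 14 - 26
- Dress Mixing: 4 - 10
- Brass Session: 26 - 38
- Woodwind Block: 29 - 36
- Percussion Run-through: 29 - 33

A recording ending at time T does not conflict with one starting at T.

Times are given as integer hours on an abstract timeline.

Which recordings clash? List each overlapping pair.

Brass Session & Percussion Run-through, Brass Session & Woodwind Block, Dress Mixing & Strings Session, Percussion Run-through & Woodwind Block

Check each pair: they overlap iff neither finishes before the other starts.
Sorted by start: Dress Mixing, Strings Session, Tech Tracking, Brass Session, Woodwind Block, Percussion Run-through.
Strings Session starts before Dress Mixing ends → Dress Mixing and Strings Session overlap.
Tech Tracking starts after Dress Mixing ends; Dress Mixing is clear from here.
Tech Tracking starts after Strings Session ends; Strings Session is clear from here.
Brass Session starts exactly when Tech Tracking ends (back-to-back, no overlap); Tech Tracking is clear from here.
Woodwind Block starts before Brass Session ends → Brass Session and Woodwind Block overlap.
Percussion Run-through starts before Brass Session ends → Brass Session and Percussion Run-through overlap.
Percussion Run-through starts before Woodwind Block ends → Woodwind Block and Percussion Run-through overlap.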